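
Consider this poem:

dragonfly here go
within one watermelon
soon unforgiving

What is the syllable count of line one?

Line one: dragonfly(3) + here(1) + go(1) = 5

5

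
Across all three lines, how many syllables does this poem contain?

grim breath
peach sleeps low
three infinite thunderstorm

Line 1: grim(1) + breath(1) = 2
Line 2: peach(1) + sleeps(1) + low(1) = 3
Line 3: three(1) + infinite(3) + thunderstorm(3) = 7
Total: 2 + 3 + 7 = 12

12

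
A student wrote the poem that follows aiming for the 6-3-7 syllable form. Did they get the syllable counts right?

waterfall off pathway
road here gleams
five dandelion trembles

Yes

Line 1: "waterfall off pathway": 3+1+2 = 6 ✓
Line 2: "road here gleams": 1+1+1 = 3 ✓
Line 3: "five dandelion trembles": 1+4+2 = 7 ✓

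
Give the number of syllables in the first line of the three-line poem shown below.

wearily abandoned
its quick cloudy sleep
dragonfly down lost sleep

The first line: wearily (3), abandoned (3) → 6

6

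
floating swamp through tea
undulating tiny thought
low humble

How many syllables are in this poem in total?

Line 1: "floating swamp through tea": 2+1+1+1 = 5
Line 2: "undulating tiny thought": 4+2+1 = 7
Line 3: "low humble": 1+2 = 3
Total: 5 + 7 + 3 = 15

15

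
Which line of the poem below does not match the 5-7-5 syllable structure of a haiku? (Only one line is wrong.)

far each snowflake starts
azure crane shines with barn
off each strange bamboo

Line 1: "far each snowflake starts": 1+1+2+1 = 5 ✓
Line 2: "azure crane shines with barn": 2+1+1+1+1 = 6 (expected 7)
Line 3: "off each strange bamboo": 1+1+1+2 = 5 ✓

Line 2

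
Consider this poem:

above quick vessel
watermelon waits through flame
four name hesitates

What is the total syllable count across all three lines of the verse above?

Line 1: "above quick vessel": 2+1+2 = 5
Line 2: "watermelon waits through flame": 4+1+1+1 = 7
Line 3: "four name hesitates": 1+1+3 = 5
Total: 5 + 7 + 5 = 17

17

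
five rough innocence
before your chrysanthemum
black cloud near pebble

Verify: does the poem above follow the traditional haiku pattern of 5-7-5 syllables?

Yes

Line 1: five(1) + rough(1) + innocence(3) = 5 ✓
Line 2: before(2) + your(1) + chrysanthemum(4) = 7 ✓
Line 3: black(1) + cloud(1) + near(1) + pebble(2) = 5 ✓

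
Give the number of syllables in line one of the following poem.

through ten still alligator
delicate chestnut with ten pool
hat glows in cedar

Line one: through (1), ten (1), still (1), alligator (4) → 7

7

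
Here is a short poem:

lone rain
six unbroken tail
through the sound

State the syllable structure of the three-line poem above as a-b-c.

Line 1: "lone rain": 1+1 = 2
Line 2: "six unbroken tail": 1+3+1 = 5
Line 3: "through the sound": 1+1+1 = 3

2-5-3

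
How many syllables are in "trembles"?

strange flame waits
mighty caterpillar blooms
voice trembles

2

"trembles" has 2 syllables.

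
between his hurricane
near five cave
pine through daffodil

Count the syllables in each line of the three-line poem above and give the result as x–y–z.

6–3–5

Line 1: "between his hurricane": 2+1+3 = 6
Line 2: "near five cave": 1+1+1 = 3
Line 3: "pine through daffodil": 1+1+3 = 5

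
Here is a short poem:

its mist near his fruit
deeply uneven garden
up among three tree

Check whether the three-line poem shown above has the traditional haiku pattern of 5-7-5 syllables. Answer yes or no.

Line 1: its(1) + mist(1) + near(1) + his(1) + fruit(1) = 5 ✓
Line 2: deeply(2) + uneven(3) + garden(2) = 7 ✓
Line 3: up(1) + among(2) + three(1) + tree(1) = 5 ✓

Yes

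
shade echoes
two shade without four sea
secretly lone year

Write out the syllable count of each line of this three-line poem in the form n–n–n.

Line 1: shade (1), echoes (2) → 3
Line 2: two (1), shade (1), without (2), four (1), sea (1) → 6
Line 3: secretly (3), lone (1), year (1) → 5

3–6–5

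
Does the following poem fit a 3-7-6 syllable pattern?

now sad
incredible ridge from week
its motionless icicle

No

Line 1: now (1), sad (1) → 2 (expected 3)
Line 2: incredible (4), ridge (1), from (1), week (1) → 7 ✓
Line 3: its (1), motionless (3), icicle (3) → 7 (expected 6)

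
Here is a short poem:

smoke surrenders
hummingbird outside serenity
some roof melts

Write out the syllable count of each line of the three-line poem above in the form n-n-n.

Line 1: smoke(1) + surrenders(3) = 4
Line 2: hummingbird(3) + outside(2) + serenity(4) = 9
Line 3: some(1) + roof(1) + melts(1) = 3

4-9-3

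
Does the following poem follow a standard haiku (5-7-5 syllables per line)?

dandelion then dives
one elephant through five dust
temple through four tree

Line 1: "dandelion then dives": 4+1+1 = 6 (expected 5)
Line 2: "one elephant through five dust": 1+3+1+1+1 = 7 ✓
Line 3: "temple through four tree": 2+1+1+1 = 5 ✓

No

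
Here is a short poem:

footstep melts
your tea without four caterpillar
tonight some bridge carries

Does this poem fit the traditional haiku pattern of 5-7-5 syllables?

No

Line 1: footstep (2), melts (1) → 3 (expected 5)
Line 2: your (1), tea (1), without (2), four (1), caterpillar (4) → 9 (expected 7)
Line 3: tonight (2), some (1), bridge (1), carries (2) → 6 (expected 5)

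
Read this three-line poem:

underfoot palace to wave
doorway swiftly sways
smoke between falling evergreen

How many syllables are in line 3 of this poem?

Line 3: smoke (1), between (2), falling (2), evergreen (3) → 8

8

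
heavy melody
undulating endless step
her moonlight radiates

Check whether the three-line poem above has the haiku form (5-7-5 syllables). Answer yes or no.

No

Line 1: heavy (2), melody (3) → 5 ✓
Line 2: undulating (4), endless (2), step (1) → 7 ✓
Line 3: her (1), moonlight (2), radiates (3) → 6 (expected 5)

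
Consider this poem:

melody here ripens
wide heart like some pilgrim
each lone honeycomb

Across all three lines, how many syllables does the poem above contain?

17

Line 1: "melody here ripens": 3+1+2 = 6
Line 2: "wide heart like some pilgrim": 1+1+1+1+2 = 6
Line 3: "each lone honeycomb": 1+1+3 = 5
Total: 6 + 6 + 5 = 17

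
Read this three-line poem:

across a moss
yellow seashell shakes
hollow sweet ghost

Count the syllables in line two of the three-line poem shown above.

5

Line two: yellow (2), seashell (2), shakes (1) → 5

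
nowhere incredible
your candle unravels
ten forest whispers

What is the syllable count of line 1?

Line 1: "nowhere incredible": 2+4 = 6

6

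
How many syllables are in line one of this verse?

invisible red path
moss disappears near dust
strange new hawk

Line one: invisible (4), red (1), path (1) → 6

6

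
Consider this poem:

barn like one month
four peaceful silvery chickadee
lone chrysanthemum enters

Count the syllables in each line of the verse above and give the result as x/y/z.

4/9/7

Line 1: "barn like one month": 1+1+1+1 = 4
Line 2: "four peaceful silvery chickadee": 1+2+3+3 = 9
Line 3: "lone chrysanthemum enters": 1+4+2 = 7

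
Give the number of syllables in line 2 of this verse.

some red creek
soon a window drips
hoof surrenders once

5

Line 2: soon(1) + a(1) + window(2) + drips(1) = 5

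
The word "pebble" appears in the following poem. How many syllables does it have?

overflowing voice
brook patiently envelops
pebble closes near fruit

2

"pebble" has 2 syllables.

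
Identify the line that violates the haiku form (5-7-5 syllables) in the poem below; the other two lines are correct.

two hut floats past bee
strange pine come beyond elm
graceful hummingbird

Line 1: two (1), hut (1), floats (1), past (1), bee (1) → 5 ✓
Line 2: strange (1), pine (1), come (1), beyond (2), elm (1) → 6 (expected 7)
Line 3: graceful (2), hummingbird (3) → 5 ✓

The second line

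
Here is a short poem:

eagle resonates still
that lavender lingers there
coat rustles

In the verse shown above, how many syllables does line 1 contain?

Line 1: eagle(2) + resonates(3) + still(1) = 6

6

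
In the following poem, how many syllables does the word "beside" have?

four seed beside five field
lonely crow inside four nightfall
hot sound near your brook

2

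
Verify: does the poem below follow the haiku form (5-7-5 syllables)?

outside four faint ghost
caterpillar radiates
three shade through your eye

Line 1: outside(2) + four(1) + faint(1) + ghost(1) = 5 ✓
Line 2: caterpillar(4) + radiates(3) = 7 ✓
Line 3: three(1) + shade(1) + through(1) + your(1) + eye(1) = 5 ✓

Yes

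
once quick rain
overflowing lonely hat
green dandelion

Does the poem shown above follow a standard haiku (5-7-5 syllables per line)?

No

Line 1: "once quick rain": 1+1+1 = 3 (expected 5)
Line 2: "overflowing lonely hat": 4+2+1 = 7 ✓
Line 3: "green dandelion": 1+4 = 5 ✓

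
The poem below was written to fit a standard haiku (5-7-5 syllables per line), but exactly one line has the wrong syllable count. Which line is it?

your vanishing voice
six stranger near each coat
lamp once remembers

Line 1: your (1), vanishing (3), voice (1) → 5 ✓
Line 2: six (1), stranger (2), near (1), each (1), coat (1) → 6 (expected 7)
Line 3: lamp (1), once (1), remembers (3) → 5 ✓

The second line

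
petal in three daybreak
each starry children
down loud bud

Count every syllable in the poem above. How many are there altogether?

Line 1: petal (2), in (1), three (1), daybreak (2) → 6
Line 2: each (1), starry (2), children (2) → 5
Line 3: down (1), loud (1), bud (1) → 3
Total: 6 + 5 + 3 = 14

14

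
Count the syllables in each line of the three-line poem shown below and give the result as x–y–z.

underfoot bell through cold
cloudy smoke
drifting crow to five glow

Line 1: "underfoot bell through cold": 3+1+1+1 = 6
Line 2: "cloudy smoke": 2+1 = 3
Line 3: "drifting crow to five glow": 2+1+1+1+1 = 6

6–3–6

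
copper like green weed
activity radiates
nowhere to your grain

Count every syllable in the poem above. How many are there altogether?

Line 1: copper (2), like (1), green (1), weed (1) → 5
Line 2: activity (4), radiates (3) → 7
Line 3: nowhere (2), to (1), your (1), grain (1) → 5
Total: 5 + 7 + 5 = 17

17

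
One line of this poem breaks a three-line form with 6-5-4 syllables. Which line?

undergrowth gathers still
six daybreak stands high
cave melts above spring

Line 1: "undergrowth gathers still": 3+2+1 = 6 ✓
Line 2: "six daybreak stands high": 1+2+1+1 = 5 ✓
Line 3: "cave melts above spring": 1+1+2+1 = 5 (expected 4)

Line 3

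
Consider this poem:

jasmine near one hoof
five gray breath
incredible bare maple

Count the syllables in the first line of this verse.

5

The first line: "jasmine near one hoof": 2+1+1+1 = 5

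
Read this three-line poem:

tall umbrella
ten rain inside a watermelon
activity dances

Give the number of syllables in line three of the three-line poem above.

Line three: activity (4), dances (2) → 6

6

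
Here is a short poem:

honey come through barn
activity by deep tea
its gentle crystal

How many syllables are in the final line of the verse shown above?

5

The final line: its (1), gentle (2), crystal (2) → 5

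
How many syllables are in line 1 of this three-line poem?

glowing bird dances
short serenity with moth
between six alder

5

Line 1: "glowing bird dances": 2+1+2 = 5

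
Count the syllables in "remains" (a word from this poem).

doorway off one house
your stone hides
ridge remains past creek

2

"remains" has 2 syllables.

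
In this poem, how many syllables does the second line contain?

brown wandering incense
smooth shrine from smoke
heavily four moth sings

The second line: smooth (1), shrine (1), from (1), smoke (1) → 4

4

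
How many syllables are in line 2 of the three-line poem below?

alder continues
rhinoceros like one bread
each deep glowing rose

Line 2: "rhinoceros like one bread": 4+1+1+1 = 7

7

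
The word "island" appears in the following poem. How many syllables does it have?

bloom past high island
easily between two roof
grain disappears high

2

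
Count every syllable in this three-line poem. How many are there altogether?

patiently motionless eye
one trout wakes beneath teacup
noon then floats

Line 1: patiently (3), motionless (3), eye (1) → 7
Line 2: one (1), trout (1), wakes (1), beneath (2), teacup (2) → 7
Line 3: noon (1), then (1), floats (1) → 3
Total: 7 + 7 + 3 = 17

17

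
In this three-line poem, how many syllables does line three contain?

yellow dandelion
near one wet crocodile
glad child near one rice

Line three: "glad child near one rice": 1+1+1+1+1 = 5

5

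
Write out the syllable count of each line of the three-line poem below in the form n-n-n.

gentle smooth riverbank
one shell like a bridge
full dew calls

6-5-3

Line 1: "gentle smooth riverbank": 2+1+3 = 6
Line 2: "one shell like a bridge": 1+1+1+1+1 = 5
Line 3: "full dew calls": 1+1+1 = 3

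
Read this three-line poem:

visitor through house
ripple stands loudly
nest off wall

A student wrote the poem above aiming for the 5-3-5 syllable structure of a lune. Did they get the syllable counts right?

Line 1: visitor (3), through (1), house (1) → 5 ✓
Line 2: ripple (2), stands (1), loudly (2) → 5 (expected 3)
Line 3: nest (1), off (1), wall (1) → 3 (expected 5)

No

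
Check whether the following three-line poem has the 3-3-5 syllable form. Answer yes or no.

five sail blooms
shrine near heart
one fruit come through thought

Yes

Line 1: "five sail blooms": 1+1+1 = 3 ✓
Line 2: "shrine near heart": 1+1+1 = 3 ✓
Line 3: "one fruit come through thought": 1+1+1+1+1 = 5 ✓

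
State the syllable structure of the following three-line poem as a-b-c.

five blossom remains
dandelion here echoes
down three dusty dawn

5-7-5

Line 1: five (1), blossom (2), remains (2) → 5
Line 2: dandelion (4), here (1), echoes (2) → 7
Line 3: down (1), three (1), dusty (2), dawn (1) → 5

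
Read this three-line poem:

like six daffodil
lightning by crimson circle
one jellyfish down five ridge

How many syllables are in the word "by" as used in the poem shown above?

1

"by" has 1 syllable.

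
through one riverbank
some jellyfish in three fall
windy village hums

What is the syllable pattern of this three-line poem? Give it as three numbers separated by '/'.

5/7/5

Line 1: "through one riverbank": 1+1+3 = 5
Line 2: "some jellyfish in three fall": 1+3+1+1+1 = 7
Line 3: "windy village hums": 2+2+1 = 5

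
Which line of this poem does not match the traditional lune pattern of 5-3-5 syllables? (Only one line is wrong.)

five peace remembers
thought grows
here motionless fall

Line 1: "five peace remembers": 1+1+3 = 5 ✓
Line 2: "thought grows": 1+1 = 2 (expected 3)
Line 3: "here motionless fall": 1+3+1 = 5 ✓

The second line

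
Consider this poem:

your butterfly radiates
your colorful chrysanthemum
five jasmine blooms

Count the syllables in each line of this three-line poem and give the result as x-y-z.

7-8-4

Line 1: your(1) + butterfly(3) + radiates(3) = 7
Line 2: your(1) + colorful(3) + chrysanthemum(4) = 8
Line 3: five(1) + jasmine(2) + blooms(1) = 4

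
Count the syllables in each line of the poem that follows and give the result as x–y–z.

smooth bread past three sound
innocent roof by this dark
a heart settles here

Line 1: "smooth bread past three sound": 1+1+1+1+1 = 5
Line 2: "innocent roof by this dark": 3+1+1+1+1 = 7
Line 3: "a heart settles here": 1+1+2+1 = 5

5–7–5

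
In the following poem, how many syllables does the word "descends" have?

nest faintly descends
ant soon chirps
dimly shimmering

"descends" has 2 syllables.

2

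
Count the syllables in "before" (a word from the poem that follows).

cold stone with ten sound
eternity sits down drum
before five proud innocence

2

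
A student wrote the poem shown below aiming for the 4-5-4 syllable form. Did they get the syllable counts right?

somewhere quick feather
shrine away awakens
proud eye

Line 1: somewhere (2), quick (1), feather (2) → 5 (expected 4)
Line 2: shrine (1), away (2), awakens (3) → 6 (expected 5)
Line 3: proud (1), eye (1) → 2 (expected 4)

No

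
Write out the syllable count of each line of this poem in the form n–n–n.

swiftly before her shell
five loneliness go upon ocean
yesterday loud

6–9–4

Line 1: swiftly(2) + before(2) + her(1) + shell(1) = 6
Line 2: five(1) + loneliness(3) + go(1) + upon(2) + ocean(2) = 9
Line 3: yesterday(3) + loud(1) = 4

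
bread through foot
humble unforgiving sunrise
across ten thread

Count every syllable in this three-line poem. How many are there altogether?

15

Line 1: "bread through foot": 1+1+1 = 3
Line 2: "humble unforgiving sunrise": 2+4+2 = 8
Line 3: "across ten thread": 2+1+1 = 4
Total: 3 + 8 + 4 = 15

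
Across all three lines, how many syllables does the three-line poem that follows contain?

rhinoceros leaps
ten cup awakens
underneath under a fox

17

Line 1: rhinoceros (4), leaps (1) → 5
Line 2: ten (1), cup (1), awakens (3) → 5
Line 3: underneath (3), under (2), a (1), fox (1) → 7
Total: 5 + 5 + 7 = 17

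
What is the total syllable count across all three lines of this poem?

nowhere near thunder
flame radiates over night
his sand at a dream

17

Line 1: nowhere(2) + near(1) + thunder(2) = 5
Line 2: flame(1) + radiates(3) + over(2) + night(1) = 7
Line 3: his(1) + sand(1) + at(1) + a(1) + dream(1) = 5
Total: 5 + 7 + 5 = 17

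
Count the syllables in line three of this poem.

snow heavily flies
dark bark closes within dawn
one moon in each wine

5

Line three: one (1), moon (1), in (1), each (1), wine (1) → 5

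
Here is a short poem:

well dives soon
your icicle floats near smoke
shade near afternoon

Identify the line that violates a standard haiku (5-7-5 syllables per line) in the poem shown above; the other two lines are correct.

Line 1: "well dives soon": 1+1+1 = 3 (expected 5)
Line 2: "your icicle floats near smoke": 1+3+1+1+1 = 7 ✓
Line 3: "shade near afternoon": 1+1+3 = 5 ✓

Line 1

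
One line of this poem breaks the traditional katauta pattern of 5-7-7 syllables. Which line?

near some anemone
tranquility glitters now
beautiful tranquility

The first line

Line 1: near(1) + some(1) + anemone(4) = 6 (expected 5)
Line 2: tranquility(4) + glitters(2) + now(1) = 7 ✓
Line 3: beautiful(3) + tranquility(4) = 7 ✓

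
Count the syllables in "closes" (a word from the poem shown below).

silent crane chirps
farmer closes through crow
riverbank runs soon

2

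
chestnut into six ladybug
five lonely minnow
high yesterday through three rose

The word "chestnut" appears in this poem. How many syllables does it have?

2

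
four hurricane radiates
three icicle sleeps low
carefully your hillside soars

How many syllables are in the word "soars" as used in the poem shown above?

1

"soars" has 1 syllable.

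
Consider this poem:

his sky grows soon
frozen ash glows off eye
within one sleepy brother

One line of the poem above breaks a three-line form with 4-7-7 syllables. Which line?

Line 1: his(1) + sky(1) + grows(1) + soon(1) = 4 ✓
Line 2: frozen(2) + ash(1) + glows(1) + off(1) + eye(1) = 6 (expected 7)
Line 3: within(2) + one(1) + sleepy(2) + brother(2) = 7 ✓

The second line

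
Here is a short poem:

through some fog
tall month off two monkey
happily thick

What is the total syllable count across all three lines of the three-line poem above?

13

Line 1: "through some fog": 1+1+1 = 3
Line 2: "tall month off two monkey": 1+1+1+1+2 = 6
Line 3: "happily thick": 3+1 = 4
Total: 3 + 6 + 4 = 13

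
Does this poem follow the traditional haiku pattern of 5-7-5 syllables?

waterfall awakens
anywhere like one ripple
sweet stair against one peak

Line 1: "waterfall awakens": 3+3 = 6 (expected 5)
Line 2: "anywhere like one ripple": 3+1+1+2 = 7 ✓
Line 3: "sweet stair against one peak": 1+1+2+1+1 = 6 (expected 5)

No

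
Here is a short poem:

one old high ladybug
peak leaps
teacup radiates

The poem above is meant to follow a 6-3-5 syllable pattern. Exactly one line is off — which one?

Line 1: one (1), old (1), high (1), ladybug (3) → 6 ✓
Line 2: peak (1), leaps (1) → 2 (expected 3)
Line 3: teacup (2), radiates (3) → 5 ✓

Line 2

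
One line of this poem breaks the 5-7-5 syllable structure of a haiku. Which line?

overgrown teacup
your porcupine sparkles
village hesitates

Line 1: "overgrown teacup": 3+2 = 5 ✓
Line 2: "your porcupine sparkles": 1+3+2 = 6 (expected 7)
Line 3: "village hesitates": 2+3 = 5 ✓

The second line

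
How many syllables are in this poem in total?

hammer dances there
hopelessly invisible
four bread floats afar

17

Line 1: hammer(2) + dances(2) + there(1) = 5
Line 2: hopelessly(3) + invisible(4) = 7
Line 3: four(1) + bread(1) + floats(1) + afar(2) = 5
Total: 5 + 7 + 5 = 17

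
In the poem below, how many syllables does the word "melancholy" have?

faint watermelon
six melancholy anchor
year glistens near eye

4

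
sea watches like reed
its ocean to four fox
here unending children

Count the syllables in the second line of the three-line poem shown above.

The second line: its(1) + ocean(2) + to(1) + four(1) + fox(1) = 6

6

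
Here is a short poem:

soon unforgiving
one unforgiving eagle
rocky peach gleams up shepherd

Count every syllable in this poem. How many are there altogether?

19

Line 1: soon (1), unforgiving (4) → 5
Line 2: one (1), unforgiving (4), eagle (2) → 7
Line 3: rocky (2), peach (1), gleams (1), up (1), shepherd (2) → 7
Total: 5 + 7 + 7 = 19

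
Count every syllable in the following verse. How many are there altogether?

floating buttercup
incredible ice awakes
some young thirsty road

17

Line 1: "floating buttercup": 2+3 = 5
Line 2: "incredible ice awakes": 4+1+2 = 7
Line 3: "some young thirsty road": 1+1+2+1 = 5
Total: 5 + 7 + 5 = 17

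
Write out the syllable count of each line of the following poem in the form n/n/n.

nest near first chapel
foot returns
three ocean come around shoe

Line 1: nest (1), near (1), first (1), chapel (2) → 5
Line 2: foot (1), returns (2) → 3
Line 3: three (1), ocean (2), come (1), around (2), shoe (1) → 7

5/3/7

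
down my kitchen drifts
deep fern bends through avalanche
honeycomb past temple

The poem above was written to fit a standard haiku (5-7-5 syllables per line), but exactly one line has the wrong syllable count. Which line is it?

Line 1: down (1), my (1), kitchen (2), drifts (1) → 5 ✓
Line 2: deep (1), fern (1), bends (1), through (1), avalanche (3) → 7 ✓
Line 3: honeycomb (3), past (1), temple (2) → 6 (expected 5)

Line 3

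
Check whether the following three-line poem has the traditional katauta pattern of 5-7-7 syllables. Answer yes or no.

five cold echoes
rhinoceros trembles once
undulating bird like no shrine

Line 1: five(1) + cold(1) + echoes(2) = 4 (expected 5)
Line 2: rhinoceros(4) + trembles(2) + once(1) = 7 ✓
Line 3: undulating(4) + bird(1) + like(1) + no(1) + shrine(1) = 8 (expected 7)

No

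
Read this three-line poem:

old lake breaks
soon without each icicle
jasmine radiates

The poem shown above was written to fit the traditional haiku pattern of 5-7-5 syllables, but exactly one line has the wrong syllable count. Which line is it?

Line 1: "old lake breaks": 1+1+1 = 3 (expected 5)
Line 2: "soon without each icicle": 1+2+1+3 = 7 ✓
Line 3: "jasmine radiates": 2+3 = 5 ✓

Line 1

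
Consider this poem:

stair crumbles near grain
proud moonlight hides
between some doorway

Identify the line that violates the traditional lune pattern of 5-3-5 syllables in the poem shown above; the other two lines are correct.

Line 1: "stair crumbles near grain": 1+2+1+1 = 5 ✓
Line 2: "proud moonlight hides": 1+2+1 = 4 (expected 3)
Line 3: "between some doorway": 2+1+2 = 5 ✓

The second line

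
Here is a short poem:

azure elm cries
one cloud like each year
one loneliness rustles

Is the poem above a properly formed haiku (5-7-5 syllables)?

No

Line 1: azure (2), elm (1), cries (1) → 4 (expected 5)
Line 2: one (1), cloud (1), like (1), each (1), year (1) → 5 (expected 7)
Line 3: one (1), loneliness (3), rustles (2) → 6 (expected 5)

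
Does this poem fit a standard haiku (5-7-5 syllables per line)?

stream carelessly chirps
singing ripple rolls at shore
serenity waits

Yes

Line 1: stream(1) + carelessly(3) + chirps(1) = 5 ✓
Line 2: singing(2) + ripple(2) + rolls(1) + at(1) + shore(1) = 7 ✓
Line 3: serenity(4) + waits(1) = 5 ✓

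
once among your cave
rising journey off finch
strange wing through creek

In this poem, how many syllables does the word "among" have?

2

"among" has 2 syllables.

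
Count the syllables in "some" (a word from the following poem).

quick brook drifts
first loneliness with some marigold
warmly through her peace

1

"some" has 1 syllable.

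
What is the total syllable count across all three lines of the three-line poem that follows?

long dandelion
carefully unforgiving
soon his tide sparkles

Line 1: "long dandelion": 1+4 = 5
Line 2: "carefully unforgiving": 3+4 = 7
Line 3: "soon his tide sparkles": 1+1+1+2 = 5
Total: 5 + 7 + 5 = 17

17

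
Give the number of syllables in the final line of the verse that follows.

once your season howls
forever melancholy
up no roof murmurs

The final line: "up no roof murmurs": 1+1+1+2 = 5

5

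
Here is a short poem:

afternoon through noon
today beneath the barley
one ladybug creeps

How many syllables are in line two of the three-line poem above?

7

Line two: "today beneath the barley": 2+2+1+2 = 7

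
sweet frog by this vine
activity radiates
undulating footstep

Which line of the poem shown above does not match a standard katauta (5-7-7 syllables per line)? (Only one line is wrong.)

Line 1: "sweet frog by this vine": 1+1+1+1+1 = 5 ✓
Line 2: "activity radiates": 4+3 = 7 ✓
Line 3: "undulating footstep": 4+2 = 6 (expected 7)

Line 3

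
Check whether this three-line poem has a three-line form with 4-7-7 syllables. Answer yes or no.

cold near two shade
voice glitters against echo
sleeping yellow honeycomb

Line 1: cold(1) + near(1) + two(1) + shade(1) = 4 ✓
Line 2: voice(1) + glitters(2) + against(2) + echo(2) = 7 ✓
Line 3: sleeping(2) + yellow(2) + honeycomb(3) = 7 ✓

Yes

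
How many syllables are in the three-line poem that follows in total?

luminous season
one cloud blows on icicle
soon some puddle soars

17

Line 1: luminous (3), season (2) → 5
Line 2: one (1), cloud (1), blows (1), on (1), icicle (3) → 7
Line 3: soon (1), some (1), puddle (2), soars (1) → 5
Total: 5 + 7 + 5 = 17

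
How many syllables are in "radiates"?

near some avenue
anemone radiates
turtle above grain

3

"radiates" has 3 syllables.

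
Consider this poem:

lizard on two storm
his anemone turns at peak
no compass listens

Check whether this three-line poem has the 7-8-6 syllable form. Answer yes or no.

No

Line 1: lizard (2), on (1), two (1), storm (1) → 5 (expected 7)
Line 2: his (1), anemone (4), turns (1), at (1), peak (1) → 8 ✓
Line 3: no (1), compass (2), listens (2) → 5 (expected 6)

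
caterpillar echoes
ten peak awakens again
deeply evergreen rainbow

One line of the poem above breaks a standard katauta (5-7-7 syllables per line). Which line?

Line 1: "caterpillar echoes": 4+2 = 6 (expected 5)
Line 2: "ten peak awakens again": 1+1+3+2 = 7 ✓
Line 3: "deeply evergreen rainbow": 2+3+2 = 7 ✓

Line 1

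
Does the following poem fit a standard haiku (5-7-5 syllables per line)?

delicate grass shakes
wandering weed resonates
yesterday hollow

Yes

Line 1: delicate(3) + grass(1) + shakes(1) = 5 ✓
Line 2: wandering(3) + weed(1) + resonates(3) = 7 ✓
Line 3: yesterday(3) + hollow(2) = 5 ✓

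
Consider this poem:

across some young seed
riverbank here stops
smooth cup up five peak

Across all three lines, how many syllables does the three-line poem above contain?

Line 1: across (2), some (1), young (1), seed (1) → 5
Line 2: riverbank (3), here (1), stops (1) → 5
Line 3: smooth (1), cup (1), up (1), five (1), peak (1) → 5
Total: 5 + 5 + 5 = 15

15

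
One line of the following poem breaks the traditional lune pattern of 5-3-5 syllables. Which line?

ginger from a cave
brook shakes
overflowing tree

Line 2

Line 1: ginger(2) + from(1) + a(1) + cave(1) = 5 ✓
Line 2: brook(1) + shakes(1) = 2 (expected 3)
Line 3: overflowing(4) + tree(1) = 5 ✓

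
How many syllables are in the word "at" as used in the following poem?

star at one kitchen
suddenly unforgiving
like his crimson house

1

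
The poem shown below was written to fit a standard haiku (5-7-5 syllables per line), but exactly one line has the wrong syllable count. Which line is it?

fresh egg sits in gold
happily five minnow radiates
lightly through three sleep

The second line

Line 1: "fresh egg sits in gold": 1+1+1+1+1 = 5 ✓
Line 2: "happily five minnow radiates": 3+1+2+3 = 9 (expected 7)
Line 3: "lightly through three sleep": 2+1+1+1 = 5 ✓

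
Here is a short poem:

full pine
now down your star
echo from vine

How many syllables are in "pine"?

1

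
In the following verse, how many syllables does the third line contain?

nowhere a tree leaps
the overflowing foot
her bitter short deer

5

The third line: her (1), bitter (2), short (1), deer (1) → 5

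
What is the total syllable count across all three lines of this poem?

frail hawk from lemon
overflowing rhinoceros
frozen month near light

18

Line 1: frail(1) + hawk(1) + from(1) + lemon(2) = 5
Line 2: overflowing(4) + rhinoceros(4) = 8
Line 3: frozen(2) + month(1) + near(1) + light(1) = 5
Total: 5 + 8 + 5 = 18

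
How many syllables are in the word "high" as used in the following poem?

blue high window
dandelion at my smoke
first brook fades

1

"high" has 1 syllable.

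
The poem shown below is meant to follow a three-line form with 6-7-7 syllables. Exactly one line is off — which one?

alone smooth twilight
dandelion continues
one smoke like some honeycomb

Line 1: "alone smooth twilight": 2+1+2 = 5 (expected 6)
Line 2: "dandelion continues": 4+3 = 7 ✓
Line 3: "one smoke like some honeycomb": 1+1+1+1+3 = 7 ✓

The first line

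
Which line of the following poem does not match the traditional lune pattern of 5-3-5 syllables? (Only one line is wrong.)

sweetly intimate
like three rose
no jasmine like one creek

Line 1: sweetly (2), intimate (3) → 5 ✓
Line 2: like (1), three (1), rose (1) → 3 ✓
Line 3: no (1), jasmine (2), like (1), one (1), creek (1) → 6 (expected 5)

Line 3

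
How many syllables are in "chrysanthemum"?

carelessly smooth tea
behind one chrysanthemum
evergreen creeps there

4

"chrysanthemum" has 4 syllables.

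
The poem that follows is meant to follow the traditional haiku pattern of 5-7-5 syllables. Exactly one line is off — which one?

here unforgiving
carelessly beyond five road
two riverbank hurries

Line 1: here (1), unforgiving (4) → 5 ✓
Line 2: carelessly (3), beyond (2), five (1), road (1) → 7 ✓
Line 3: two (1), riverbank (3), hurries (2) → 6 (expected 5)

The third line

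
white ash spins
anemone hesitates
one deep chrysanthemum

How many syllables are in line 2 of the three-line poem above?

Line 2: anemone (4), hesitates (3) → 7

7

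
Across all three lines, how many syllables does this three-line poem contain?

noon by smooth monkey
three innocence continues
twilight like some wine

17

Line 1: "noon by smooth monkey": 1+1+1+2 = 5
Line 2: "three innocence continues": 1+3+3 = 7
Line 3: "twilight like some wine": 2+1+1+1 = 5
Total: 5 + 7 + 5 = 17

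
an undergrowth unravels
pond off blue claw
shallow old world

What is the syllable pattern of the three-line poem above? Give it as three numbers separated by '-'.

7-4-4

Line 1: "an undergrowth unravels": 1+3+3 = 7
Line 2: "pond off blue claw": 1+1+1+1 = 4
Line 3: "shallow old world": 2+1+1 = 4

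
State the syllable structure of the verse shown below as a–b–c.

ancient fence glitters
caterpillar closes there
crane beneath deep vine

5–7–5

Line 1: "ancient fence glitters": 2+1+2 = 5
Line 2: "caterpillar closes there": 4+2+1 = 7
Line 3: "crane beneath deep vine": 1+2+1+1 = 5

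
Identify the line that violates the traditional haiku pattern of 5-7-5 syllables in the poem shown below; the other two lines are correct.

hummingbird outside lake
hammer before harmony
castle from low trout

Line 1

Line 1: hummingbird (3), outside (2), lake (1) → 6 (expected 5)
Line 2: hammer (2), before (2), harmony (3) → 7 ✓
Line 3: castle (2), from (1), low (1), trout (1) → 5 ✓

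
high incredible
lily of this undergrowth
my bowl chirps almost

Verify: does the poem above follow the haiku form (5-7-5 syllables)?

Line 1: high (1), incredible (4) → 5 ✓
Line 2: lily (2), of (1), this (1), undergrowth (3) → 7 ✓
Line 3: my (1), bowl (1), chirps (1), almost (2) → 5 ✓

Yes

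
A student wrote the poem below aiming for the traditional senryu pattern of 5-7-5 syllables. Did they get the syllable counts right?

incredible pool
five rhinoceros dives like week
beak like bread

No

Line 1: incredible(4) + pool(1) = 5 ✓
Line 2: five(1) + rhinoceros(4) + dives(1) + like(1) + week(1) = 8 (expected 7)
Line 3: beak(1) + like(1) + bread(1) = 3 (expected 5)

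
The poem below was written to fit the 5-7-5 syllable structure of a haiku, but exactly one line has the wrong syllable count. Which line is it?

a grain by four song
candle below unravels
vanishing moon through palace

Line 3

Line 1: "a grain by four song": 1+1+1+1+1 = 5 ✓
Line 2: "candle below unravels": 2+2+3 = 7 ✓
Line 3: "vanishing moon through palace": 3+1+1+2 = 7 (expected 5)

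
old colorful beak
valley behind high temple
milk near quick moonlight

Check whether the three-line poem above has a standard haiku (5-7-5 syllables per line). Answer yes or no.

Yes

Line 1: old(1) + colorful(3) + beak(1) = 5 ✓
Line 2: valley(2) + behind(2) + high(1) + temple(2) = 7 ✓
Line 3: milk(1) + near(1) + quick(1) + moonlight(2) = 5 ✓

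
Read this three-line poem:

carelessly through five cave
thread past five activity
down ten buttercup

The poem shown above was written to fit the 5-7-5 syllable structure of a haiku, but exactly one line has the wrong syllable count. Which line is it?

The first line

Line 1: carelessly(3) + through(1) + five(1) + cave(1) = 6 (expected 5)
Line 2: thread(1) + past(1) + five(1) + activity(4) = 7 ✓
Line 3: down(1) + ten(1) + buttercup(3) = 5 ✓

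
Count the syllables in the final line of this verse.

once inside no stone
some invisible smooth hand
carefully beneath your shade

7

The final line: carefully(3) + beneath(2) + your(1) + shade(1) = 7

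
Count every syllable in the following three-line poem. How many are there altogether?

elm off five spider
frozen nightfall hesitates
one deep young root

16

Line 1: elm (1), off (1), five (1), spider (2) → 5
Line 2: frozen (2), nightfall (2), hesitates (3) → 7
Line 3: one (1), deep (1), young (1), root (1) → 4
Total: 5 + 7 + 4 = 16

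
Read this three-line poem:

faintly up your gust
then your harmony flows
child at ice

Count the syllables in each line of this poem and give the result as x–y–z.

Line 1: "faintly up your gust": 2+1+1+1 = 5
Line 2: "then your harmony flows": 1+1+3+1 = 6
Line 3: "child at ice": 1+1+1 = 3

5–6–3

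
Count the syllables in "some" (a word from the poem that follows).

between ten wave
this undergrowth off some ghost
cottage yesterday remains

1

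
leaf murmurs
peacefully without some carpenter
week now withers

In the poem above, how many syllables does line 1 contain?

3

Line 1: leaf(1) + murmurs(2) = 3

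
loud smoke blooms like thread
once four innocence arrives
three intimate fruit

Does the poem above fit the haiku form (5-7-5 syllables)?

Line 1: "loud smoke blooms like thread": 1+1+1+1+1 = 5 ✓
Line 2: "once four innocence arrives": 1+1+3+2 = 7 ✓
Line 3: "three intimate fruit": 1+3+1 = 5 ✓

Yes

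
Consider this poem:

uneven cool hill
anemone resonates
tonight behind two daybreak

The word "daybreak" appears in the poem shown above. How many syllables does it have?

2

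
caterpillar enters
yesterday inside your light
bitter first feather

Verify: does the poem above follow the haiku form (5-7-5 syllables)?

No

Line 1: caterpillar(4) + enters(2) = 6 (expected 5)
Line 2: yesterday(3) + inside(2) + your(1) + light(1) = 7 ✓
Line 3: bitter(2) + first(1) + feather(2) = 5 ✓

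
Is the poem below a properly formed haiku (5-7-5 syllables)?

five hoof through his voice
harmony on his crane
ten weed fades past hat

Line 1: five(1) + hoof(1) + through(1) + his(1) + voice(1) = 5 ✓
Line 2: harmony(3) + on(1) + his(1) + crane(1) = 6 (expected 7)
Line 3: ten(1) + weed(1) + fades(1) + past(1) + hat(1) = 5 ✓

No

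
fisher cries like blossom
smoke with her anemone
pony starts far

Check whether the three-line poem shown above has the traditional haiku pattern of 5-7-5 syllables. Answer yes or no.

No

Line 1: fisher (2), cries (1), like (1), blossom (2) → 6 (expected 5)
Line 2: smoke (1), with (1), her (1), anemone (4) → 7 ✓
Line 3: pony (2), starts (1), far (1) → 4 (expected 5)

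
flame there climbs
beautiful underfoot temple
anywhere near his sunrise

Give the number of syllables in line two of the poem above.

8

Line two: beautiful(3) + underfoot(3) + temple(2) = 8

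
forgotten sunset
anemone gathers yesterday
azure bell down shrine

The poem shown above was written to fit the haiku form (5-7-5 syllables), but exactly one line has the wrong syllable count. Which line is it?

Line 2

Line 1: forgotten (3), sunset (2) → 5 ✓
Line 2: anemone (4), gathers (2), yesterday (3) → 9 (expected 7)
Line 3: azure (2), bell (1), down (1), shrine (1) → 5 ✓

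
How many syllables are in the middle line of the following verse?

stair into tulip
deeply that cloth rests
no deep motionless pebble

The middle line: "deeply that cloth rests": 2+1+1+1 = 5

5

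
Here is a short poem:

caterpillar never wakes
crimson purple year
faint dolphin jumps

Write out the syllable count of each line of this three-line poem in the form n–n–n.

Line 1: "caterpillar never wakes": 4+2+1 = 7
Line 2: "crimson purple year": 2+2+1 = 5
Line 3: "faint dolphin jumps": 1+2+1 = 4

7–5–4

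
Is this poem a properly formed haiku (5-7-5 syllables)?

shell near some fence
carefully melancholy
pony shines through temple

Line 1: "shell near some fence": 1+1+1+1 = 4 (expected 5)
Line 2: "carefully melancholy": 3+4 = 7 ✓
Line 3: "pony shines through temple": 2+1+1+2 = 6 (expected 5)

No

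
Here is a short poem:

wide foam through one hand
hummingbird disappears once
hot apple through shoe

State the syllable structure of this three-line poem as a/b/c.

Line 1: "wide foam through one hand": 1+1+1+1+1 = 5
Line 2: "hummingbird disappears once": 3+3+1 = 7
Line 3: "hot apple through shoe": 1+2+1+1 = 5

5/7/5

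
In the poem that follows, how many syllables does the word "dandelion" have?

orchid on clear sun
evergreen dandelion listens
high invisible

4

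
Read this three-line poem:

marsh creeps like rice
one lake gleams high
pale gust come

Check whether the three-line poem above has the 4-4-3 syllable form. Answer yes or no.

Line 1: "marsh creeps like rice": 1+1+1+1 = 4 ✓
Line 2: "one lake gleams high": 1+1+1+1 = 4 ✓
Line 3: "pale gust come": 1+1+1 = 3 ✓

Yes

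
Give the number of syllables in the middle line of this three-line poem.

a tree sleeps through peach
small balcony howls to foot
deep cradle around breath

7

The middle line: "small balcony howls to foot": 1+3+1+1+1 = 7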